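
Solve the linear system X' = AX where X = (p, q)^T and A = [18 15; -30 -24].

p(t) = -C_1e^(-3t)sin(3t) + 2C_1e^(-3t)cos(3t) + 2C_2e^(-3t)sin(3t) + C_2e^(-3t)cos(3t), q(t) = C_1e^(-3t)sin(3t) - 3C_1e^(-3t)cos(3t) - 3C_2e^(-3t)sin(3t) - C_2e^(-3t)cos(3t)

Coefficient matrix A = [[18, 15], [-30, -24]].
Characteristic polynomial det(A - λI) = λ^2 + 6λ + 18 = 0.
Eigenvalues λ = -3 ± 3i (complex conjugate pair).
For λ=-3+3i: an eigenvector is (2,-3) - i(-1,1) = (2 + i, -3 - i).
A real fundamental pair from Re and Im of e^((-3+3i)t)v: X_1 = e^(-3t)(cos(3t)·(2,-3) + sin(3t)·(-1,1)), X_2 = e^(-3t)(sin(3t)·(2,-3) - cos(3t)·(-1,1)).
General solution: C_1X_1 + C_2X_2.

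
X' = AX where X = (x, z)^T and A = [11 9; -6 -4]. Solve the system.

Coefficient matrix A = [[11, 9], [-6, -4]].
Characteristic polynomial det(A - λI) = λ^2 - 7λ + 10 = 0.
Eigenvalues λ = 5, 2.
For λ=5: (A-λI) row 1 is [6, 9], so an eigenvector is (3, -2).
For λ=2: (A-λI) row 1 is [9, 9], so an eigenvector is (-1, 1).
General solution: c_1e^(5t)(3,-2) + c_2e^(2t)(-1,1).

x(t) = 3c_1e^(5t) - c_2e^(2t), z(t) = -2c_1e^(5t) + c_2e^(2t)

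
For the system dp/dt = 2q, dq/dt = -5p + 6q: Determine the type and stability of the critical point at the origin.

A = [[0,2],[-5,6]]; det(A-λI) = λ^2 - 6λ + 10.
λ = 3 ± i: positive real part.

unstable spiral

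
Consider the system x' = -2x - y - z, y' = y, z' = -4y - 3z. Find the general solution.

x(t) = K_1e^(-3t) - K_2e^(-2t), y(t) = K_3e^(t), z(t) = K_1e^(-3t) - K_3e^(t)

Coefficient matrix A = [[-2, -1, -1], [0, 1, 0], [0, -4, -3]].
det(A - λI) = 0 gives eigenvalues λ = -3, -2, 1.
For λ=-3: eigenvector (1,0,1).
For λ=-2: eigenvector (-1,0,0).
For λ=1: eigenvector (0,1,-1).
General solution: K_1e^(-3t)(1,0,1) + K_2e^(-2t)(-1,0,0) + K_3e^(t)(0,1,-1).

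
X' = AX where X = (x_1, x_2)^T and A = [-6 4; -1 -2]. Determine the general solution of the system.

x_1(t) = -2c_1e^(-4t) - 2c_2te^(-4t) - 3c_2e^(-4t), x_2(t) = -c_1e^(-4t) - c_2te^(-4t) - 2c_2e^(-4t)

Coefficient matrix A = [[-6, 4], [-1, -2]].
Characteristic polynomial det(A - λI) = λ^2 + 8λ + 16 = 0.
Single eigenvalue λ = -4 with algebraic multiplicity 2.
Eigenvector v = (-2,-1); generalized eigenvector w with (A-λI)w=v is (-3,-2).
General solution: e^(-4t)[c_1·v + c_2·(t·v + w)].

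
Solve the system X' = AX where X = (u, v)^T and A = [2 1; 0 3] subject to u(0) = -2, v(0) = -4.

Coefficient matrix A = [[2, 1], [0, 3]].
Characteristic polynomial det(A - λI) = λ^2 - 5λ + 6 = 0.
Eigenvalues λ = 3, 2.
For λ=3: (A-λI) row 1 is [-1, 1], so an eigenvector is (-1, -1).
For λ=2: (A-λI) row 1 is [0, 1], so an eigenvector is (1, 0).
General solution: c_1e^(3t)(-1,-1) + c_2e^(2t)(1,0).
Applying u(0)=-2, v(0)=-4 gives c_1=4, c_2=2.

u(t) = -4e^(3t) + 2e^(2t), v(t) = -4e^(3t)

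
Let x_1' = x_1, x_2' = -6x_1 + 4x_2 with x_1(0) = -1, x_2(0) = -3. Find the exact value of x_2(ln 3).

A = [[1,0],[-6,4]]; eigenvalues λ = 1, 4.
Eigenvectors: (1,2) for λ=1, (0,-1) for λ=4.
From the initial condition, c_1 = -1, c_2 = 1.
x_2(ln 3) = (-1)(3^1)(2) + (1)(3^4)(-1) = -87.

-87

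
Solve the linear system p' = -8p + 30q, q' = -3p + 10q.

p(t) = -3K_1e^(t)sin(3t) + K_1e^(t)cos(3t) + K_2e^(t)sin(3t) + 3K_2e^(t)cos(3t), q(t) = -K_1e^(t)sin(3t) + K_2e^(t)cos(3t)

Coefficient matrix A = [[-8, 30], [-3, 10]].
Characteristic polynomial det(A - λI) = λ^2 - 2λ + 10 = 0.
Eigenvalues λ = 1 ± 3i (complex conjugate pair).
For λ=1+3i: an eigenvector is (1,0) - i(-3,-1) = (1 + 3i, 0 + i).
A real fundamental pair from Re and Im of e^((1+3i)t)v: X_1 = e^(t)(cos(3t)·(1,0) + sin(3t)·(-3,-1)), X_2 = e^(t)(sin(3t)·(1,0) - cos(3t)·(-3,-1)).
General solution: K_1X_1 + K_2X_2.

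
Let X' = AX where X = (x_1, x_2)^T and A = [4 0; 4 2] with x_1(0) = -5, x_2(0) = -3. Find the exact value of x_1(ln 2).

-80

A = [[4,0],[4,2]]; eigenvalues λ = 2, 4.
Eigenvectors: (0,-1) for λ=2, (1,2) for λ=4.
From the initial condition, c_1 = -7, c_2 = -5.
x_1(ln 2) = (-7)(2^2)(0) + (-5)(2^4)(1) = -80.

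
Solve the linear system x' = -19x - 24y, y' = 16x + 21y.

Coefficient matrix A = [[-19, -24], [16, 21]].
Characteristic polynomial det(A - λI) = λ^2 - 2λ - 15 = 0.
Eigenvalues λ = 5, -3.
For λ=5: (A-λI) row 1 is [-24, -24], so an eigenvector is (1, -1).
For λ=-3: (A-λI) row 1 is [-16, -24], so an eigenvector is (3, -2).
General solution: K_1e^(5t)(1,-1) + K_2e^(-3t)(3,-2).

x(t) = K_1e^(5t) + 3K_2e^(-3t), y(t) = -K_1e^(5t) - 2K_2e^(-3t)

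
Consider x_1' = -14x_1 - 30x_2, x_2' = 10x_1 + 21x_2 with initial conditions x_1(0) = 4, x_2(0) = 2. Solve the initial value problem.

x_1(t) = -24e^(6t) + 28e^(t), x_2(t) = 16e^(6t) - 14e^(t)

Coefficient matrix A = [[-14, -30], [10, 21]].
Characteristic polynomial det(A - λI) = λ^2 - 7λ + 6 = 0.
Eigenvalues λ = 6, 1.
For λ=6: (A-λI) row 1 is [-20, -30], so an eigenvector is (-3, 2).
For λ=1: (A-λI) row 1 is [-15, -30], so an eigenvector is (2, -1).
General solution: K_1e^(6t)(-3,2) + K_2e^(t)(2,-1).
Applying x_1(0)=4, x_2(0)=2 gives K_1=8, K_2=14.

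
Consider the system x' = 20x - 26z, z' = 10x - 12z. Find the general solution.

Coefficient matrix A = [[20, -26], [10, -12]].
Characteristic polynomial det(A - λI) = λ^2 - 8λ + 20 = 0.
Eigenvalues λ = 4 ± 2i (complex conjugate pair).
For λ=4+2i: an eigenvector is (3,2) - i(-2,-1) = (3 + 2i, 2 + i).
A real fundamental pair from Re and Im of e^((4+2i)t)v: X_1 = e^(4t)(cos(2t)·(3,2) + sin(2t)·(-2,-1)), X_2 = e^(4t)(sin(2t)·(3,2) - cos(2t)·(-2,-1)).
General solution: C_1X_1 + C_2X_2.

x(t) = -2C_1e^(4t)sin(2t) + 3C_1e^(4t)cos(2t) + 3C_2e^(4t)sin(2t) + 2C_2e^(4t)cos(2t), z(t) = -C_1e^(4t)sin(2t) + 2C_1e^(4t)cos(2t) + 2C_2e^(4t)sin(2t) + C_2e^(4t)cos(2t)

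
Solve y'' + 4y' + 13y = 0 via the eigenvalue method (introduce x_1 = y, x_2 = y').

y(t) = c_1e^(-2t)cos(3t) + c_2e^(-2t)sin(3t)

Let x_1 = y, x_2 = y'. Then x_1' = x_2 and x_2' = -13x_1 - 4x_2.
A = [[0,1],[-13,-4]]; det(A-λI) = λ^2 + 4λ + 13.
Eigenvalues λ = -2 ± 3i.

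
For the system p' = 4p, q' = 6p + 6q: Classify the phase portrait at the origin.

unstable node

A = [[4,0],[6,6]]; det(A-λI) = λ^2 - 10λ + 24.
λ = 4, 6: both positive.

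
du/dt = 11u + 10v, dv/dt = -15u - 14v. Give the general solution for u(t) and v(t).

u(t) = K_1e^(t) + 2K_2e^(-4t), v(t) = -K_1e^(t) - 3K_2e^(-4t)

Coefficient matrix A = [[11, 10], [-15, -14]].
Characteristic polynomial det(A - λI) = λ^2 + 3λ - 4 = 0.
Eigenvalues λ = 1, -4.
For λ=1: (A-λI) row 1 is [10, 10], so an eigenvector is (1, -1).
For λ=-4: (A-λI) row 1 is [15, 10], so an eigenvector is (2, -3).
General solution: K_1e^(t)(1,-1) + K_2e^(-4t)(2,-3).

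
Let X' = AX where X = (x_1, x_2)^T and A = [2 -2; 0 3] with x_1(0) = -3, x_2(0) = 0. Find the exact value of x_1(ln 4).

A = [[2,-2],[0,3]]; eigenvalues λ = 3, 2.
Eigenvectors: (-2,1) for λ=3, (-1,0) for λ=2.
From the initial condition, c_1 = 0, c_2 = 3.
x_1(ln 4) = (0)(4^3)(-2) + (3)(4^2)(-1) = -48.

-48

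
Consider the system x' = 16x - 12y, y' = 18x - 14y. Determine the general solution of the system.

x(t) = 2K_1e^(-2t) - K_2e^(4t), y(t) = 3K_1e^(-2t) - K_2e^(4t)

Coefficient matrix A = [[16, -12], [18, -14]].
Characteristic polynomial det(A - λI) = λ^2 - 2λ - 8 = 0.
Eigenvalues λ = -2, 4.
For λ=-2: (A-λI) row 1 is [18, -12], so an eigenvector is (2, 3).
For λ=4: (A-λI) row 1 is [12, -12], so an eigenvector is (-1, -1).
General solution: K_1e^(-2t)(2,3) + K_2e^(4t)(-1,-1).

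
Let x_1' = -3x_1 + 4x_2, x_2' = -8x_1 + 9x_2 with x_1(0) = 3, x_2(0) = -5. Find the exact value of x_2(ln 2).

-490

A = [[-3,4],[-8,9]]; eigenvalues λ = 1, 5.
Eigenvectors: (-1,-1) for λ=1, (-1,-2) for λ=5.
From the initial condition, c_1 = -11, c_2 = 8.
x_2(ln 2) = (-11)(2^1)(-1) + (8)(2^5)(-2) = -490.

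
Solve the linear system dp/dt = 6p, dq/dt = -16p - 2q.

Coefficient matrix A = [[6, 0], [-16, -2]].
Characteristic polynomial det(A - λI) = λ^2 - 4λ - 12 = 0.
Eigenvalues λ = -2, 6.
For λ=-2: (A-λI) row 1 is [8, 0], so an eigenvector is (0, 1).
For λ=6: (A-λI) row 2 is [-16, -8], so an eigenvector is (-1, 2).
General solution: C_1e^(-2t)(0,1) + C_2e^(6t)(-1,2).

p(t) = -C_2e^(6t), q(t) = C_1e^(-2t) + 2C_2e^(6t)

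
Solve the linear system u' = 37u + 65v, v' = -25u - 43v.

u(t) = 3C_1e^(-3t)sin(5t) + 2C_1e^(-3t)cos(5t) + 2C_2e^(-3t)sin(5t) - 3C_2e^(-3t)cos(5t), v(t) = -2C_1e^(-3t)sin(5t) - C_1e^(-3t)cos(5t) - C_2e^(-3t)sin(5t) + 2C_2e^(-3t)cos(5t)

Coefficient matrix A = [[37, 65], [-25, -43]].
Characteristic polynomial det(A - λI) = λ^2 + 6λ + 34 = 0.
Eigenvalues λ = -3 ± 5i (complex conjugate pair).
For λ=-3+5i: an eigenvector is (2,-1) - i(3,-2) = (2 - 3i, -1 + 2i).
A real fundamental pair from Re and Im of e^((-3+5i)t)v: X_1 = e^(-3t)(cos(5t)·(2,-1) + sin(5t)·(3,-2)), X_2 = e^(-3t)(sin(5t)·(2,-1) - cos(5t)·(3,-2)).
General solution: C_1X_1 + C_2X_2.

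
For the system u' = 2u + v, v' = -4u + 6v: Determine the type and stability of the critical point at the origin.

unstable improper node

A = [[2,1],[-4,6]]; det(A-λI) = λ^2 - 8λ + 16.
repeated λ = 4 with a single eigenvector.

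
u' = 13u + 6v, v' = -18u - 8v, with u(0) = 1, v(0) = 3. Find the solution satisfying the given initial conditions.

Coefficient matrix A = [[13, 6], [-18, -8]].
Characteristic polynomial det(A - λI) = λ^2 - 5λ + 4 = 0.
Eigenvalues λ = 4, 1.
For λ=4: (A-λI) row 1 is [9, 6], so an eigenvector is (2, -3).
For λ=1: (A-λI) row 1 is [12, 6], so an eigenvector is (-1, 2).
General solution: c_1e^(4t)(2,-3) + c_2e^(t)(-1,2).
Applying u(0)=1, v(0)=3 gives c_1=5, c_2=9.

u(t) = 10e^(4t) - 9e^(t), v(t) = -15e^(4t) + 18e^(t)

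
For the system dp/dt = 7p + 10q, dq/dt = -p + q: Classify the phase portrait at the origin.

A = [[7,10],[-1,1]]; det(A-λI) = λ^2 - 8λ + 17.
λ = 4 ± i: positive real part.

unstable spiral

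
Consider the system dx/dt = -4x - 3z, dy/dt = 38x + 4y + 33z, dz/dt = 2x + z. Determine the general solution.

x(t) = 3c_1e^(-2t) - c_3e^(-t), y(t) = -8c_1e^(-2t) + c_2e^(4t) + c_3e^(-t), z(t) = -2c_1e^(-2t) + c_3e^(-t)

Coefficient matrix A = [[-4, 0, -3], [38, 4, 33], [2, 0, 1]].
det(A - λI) = 0 gives eigenvalues λ = -2, 4, -1.
For λ=-2: eigenvector (3,-8,-2).
For λ=4: eigenvector (0,1,0).
For λ=-1: eigenvector (-1,1,1).
General solution: c_1e^(-2t)(3,-8,-2) + c_2e^(4t)(0,1,0) + c_3e^(-t)(-1,1,1).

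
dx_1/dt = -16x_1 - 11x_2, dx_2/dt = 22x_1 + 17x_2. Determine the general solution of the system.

Coefficient matrix A = [[-16, -11], [22, 17]].
Characteristic polynomial det(A - λI) = λ^2 - λ - 30 = 0.
Eigenvalues λ = 6, -5.
For λ=6: (A-λI) row 1 is [-22, -11], so an eigenvector is (-1, 2).
For λ=-5: (A-λI) row 1 is [-11, -11], so an eigenvector is (-1, 1).
General solution: c_1e^(6t)(-1,2) + c_2e^(-5t)(-1,1).

x_1(t) = -c_1e^(6t) - c_2e^(-5t), x_2(t) = 2c_1e^(6t) + c_2e^(-5t)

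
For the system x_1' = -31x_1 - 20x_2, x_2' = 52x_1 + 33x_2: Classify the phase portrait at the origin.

A = [[-31,-20],[52,33]]; det(A-λI) = λ^2 - 2λ + 17.
λ = 1 ± 4i: positive real part.

unstable spiral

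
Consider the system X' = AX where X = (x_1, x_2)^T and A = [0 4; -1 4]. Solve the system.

Coefficient matrix A = [[0, 4], [-1, 4]].
Characteristic polynomial det(A - λI) = λ^2 - 4λ + 4 = 0.
Single eigenvalue λ = 2 with algebraic multiplicity 2.
Eigenvector v = (-2,-1); generalized eigenvector w with (A-λI)w=v is (-1,-1).
General solution: e^(2t)[C_1·v + C_2·(t·v + w)].

x_1(t) = -2C_1e^(2t) - 2C_2te^(2t) - C_2e^(2t), x_2(t) = -C_1e^(2t) - C_2te^(2t) - C_2e^(2t)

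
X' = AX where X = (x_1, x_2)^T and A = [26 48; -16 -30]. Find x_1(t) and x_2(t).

x_1(t) = 2K_1e^(2t) + 3K_2e^(-6t), x_2(t) = -K_1e^(2t) - 2K_2e^(-6t)

Coefficient matrix A = [[26, 48], [-16, -30]].
Characteristic polynomial det(A - λI) = λ^2 + 4λ - 12 = 0.
Eigenvalues λ = 2, -6.
For λ=2: (A-λI) row 1 is [24, 48], so an eigenvector is (2, -1).
For λ=-6: (A-λI) row 1 is [32, 48], so an eigenvector is (3, -2).
General solution: K_1e^(2t)(2,-1) + K_2e^(-6t)(3,-2).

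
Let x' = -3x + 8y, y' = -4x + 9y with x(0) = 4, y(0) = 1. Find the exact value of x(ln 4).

A = [[-3,8],[-4,9]]; eigenvalues λ = 1, 5.
Eigenvectors: (-2,-1) for λ=1, (1,1) for λ=5.
From the initial condition, c_1 = -3, c_2 = -2.
x(ln 4) = (-3)(4^1)(-2) + (-2)(4^5)(1) = -2024.

-2024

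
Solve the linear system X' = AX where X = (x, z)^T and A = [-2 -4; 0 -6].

x(t) = -c_1e^(-2t) + c_2e^(-6t), z(t) = c_2e^(-6t)

Coefficient matrix A = [[-2, -4], [0, -6]].
Characteristic polynomial det(A - λI) = λ^2 + 8λ + 12 = 0.
Eigenvalues λ = -2, -6.
For λ=-2: (A-λI) row 1 is [0, -4], so an eigenvector is (-1, 0).
For λ=-6: (A-λI) row 1 is [4, -4], so an eigenvector is (1, 1).
General solution: c_1e^(-2t)(-1,0) + c_2e^(-6t)(1,1).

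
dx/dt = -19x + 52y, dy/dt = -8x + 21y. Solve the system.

x(t) = -3c_1e^(t)sin(4t) - 2c_1e^(t)cos(4t) - 2c_2e^(t)sin(4t) + 3c_2e^(t)cos(4t), y(t) = -c_1e^(t)sin(4t) - c_1e^(t)cos(4t) - c_2e^(t)sin(4t) + c_2e^(t)cos(4t)

Coefficient matrix A = [[-19, 52], [-8, 21]].
Characteristic polynomial det(A - λI) = λ^2 - 2λ + 17 = 0.
Eigenvalues λ = 1 ± 4i (complex conjugate pair).
For λ=1+4i: an eigenvector is (-2,-1) - i(-3,-1) = (-2 + 3i, -1 + i).
A real fundamental pair from Re and Im of e^((1+4i)t)v: X_1 = e^(t)(cos(4t)·(-2,-1) + sin(4t)·(-3,-1)), X_2 = e^(t)(sin(4t)·(-2,-1) - cos(4t)·(-3,-1)).
General solution: c_1X_1 + c_2X_2.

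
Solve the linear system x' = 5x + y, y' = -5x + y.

x(t) = -K_1e^(3t)sin(t) + K_2e^(3t)cos(t), y(t) = 2K_1e^(3t)sin(t) - K_1e^(3t)cos(t) - K_2e^(3t)sin(t) - 2K_2e^(3t)cos(t)

Coefficient matrix A = [[5, 1], [-5, 1]].
Characteristic polynomial det(A - λI) = λ^2 - 6λ + 10 = 0.
Eigenvalues λ = 3 ± i (complex conjugate pair).
For λ=3+i: an eigenvector is (0,-1) - i(-1,2) = (0 + i, -1 - 2i).
A real fundamental pair from Re and Im of e^((3+i)t)v: X_1 = e^(3t)(cos(t)·(0,-1) + sin(t)·(-1,2)), X_2 = e^(3t)(sin(t)·(0,-1) - cos(t)·(-1,2)).
General solution: K_1X_1 + K_2X_2.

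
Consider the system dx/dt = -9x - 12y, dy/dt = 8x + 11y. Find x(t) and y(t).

Coefficient matrix A = [[-9, -12], [8, 11]].
Characteristic polynomial det(A - λI) = λ^2 - 2λ - 3 = 0.
Eigenvalues λ = 3, -1.
For λ=3: (A-λI) row 1 is [-12, -12], so an eigenvector is (1, -1).
For λ=-1: (A-λI) row 1 is [-8, -12], so an eigenvector is (3, -2).
General solution: C_1e^(3t)(1,-1) + C_2e^(-t)(3,-2).

x(t) = C_1e^(3t) + 3C_2e^(-t), y(t) = -C_1e^(3t) - 2C_2e^(-t)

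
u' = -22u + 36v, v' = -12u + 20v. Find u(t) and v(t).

u(t) = -3C_1e^(2t) + 2C_2e^(-4t), v(t) = -2C_1e^(2t) + C_2e^(-4t)

Coefficient matrix A = [[-22, 36], [-12, 20]].
Characteristic polynomial det(A - λI) = λ^2 + 2λ - 8 = 0.
Eigenvalues λ = 2, -4.
For λ=2: (A-λI) row 1 is [-24, 36], so an eigenvector is (-3, -2).
For λ=-4: (A-λI) row 1 is [-18, 36], so an eigenvector is (2, 1).
General solution: C_1e^(2t)(-3,-2) + C_2e^(-4t)(2,1).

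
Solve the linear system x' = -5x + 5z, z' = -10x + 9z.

x(t) = 2C_1e^(2t)sin(t) - C_1e^(2t)cos(t) - C_2e^(2t)sin(t) - 2C_2e^(2t)cos(t), z(t) = 3C_1e^(2t)sin(t) - C_1e^(2t)cos(t) - C_2e^(2t)sin(t) - 3C_2e^(2t)cos(t)

Coefficient matrix A = [[-5, 5], [-10, 9]].
Characteristic polynomial det(A - λI) = λ^2 - 4λ + 5 = 0.
Eigenvalues λ = 2 ± i (complex conjugate pair).
For λ=2+i: an eigenvector is (-1,-1) - i(2,3) = (-1 - 2i, -1 - 3i).
A real fundamental pair from Re and Im of e^((2+i)t)v: X_1 = e^(2t)(cos(t)·(-1,-1) + sin(t)·(2,3)), X_2 = e^(2t)(sin(t)·(-1,-1) - cos(t)·(2,3)).
General solution: C_1X_1 + C_2X_2.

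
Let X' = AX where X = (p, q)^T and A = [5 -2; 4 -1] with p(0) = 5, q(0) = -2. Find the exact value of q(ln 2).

A = [[5,-2],[4,-1]]; eigenvalues λ = 1, 3.
Eigenvectors: (1,2) for λ=1, (-1,-1) for λ=3.
From the initial condition, c_1 = -7, c_2 = -12.
q(ln 2) = (-7)(2^1)(2) + (-12)(2^3)(-1) = 68.

68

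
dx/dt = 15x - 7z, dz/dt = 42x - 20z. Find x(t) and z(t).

x(t) = C_1e^(t) + C_2e^(-6t), z(t) = 2C_1e^(t) + 3C_2e^(-6t)

Coefficient matrix A = [[15, -7], [42, -20]].
Characteristic polynomial det(A - λI) = λ^2 + 5λ - 6 = 0.
Eigenvalues λ = 1, -6.
For λ=1: (A-λI) row 1 is [14, -7], so an eigenvector is (1, 2).
For λ=-6: (A-λI) row 1 is [21, -7], so an eigenvector is (1, 3).
General solution: C_1e^(t)(1,2) + C_2e^(-6t)(1,3).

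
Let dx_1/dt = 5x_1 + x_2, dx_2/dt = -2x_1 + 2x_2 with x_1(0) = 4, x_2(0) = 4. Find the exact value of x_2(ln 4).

A = [[5,1],[-2,2]]; eigenvalues λ = 4, 3.
Eigenvectors: (-1,1) for λ=4, (1,-2) for λ=3.
From the initial condition, c_1 = -12, c_2 = -8.
x_2(ln 4) = (-12)(4^4)(1) + (-8)(4^3)(-2) = -2048.

-2048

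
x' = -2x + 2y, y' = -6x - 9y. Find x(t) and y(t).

x(t) = c_1e^(-6t) + 2c_2e^(-5t), y(t) = -2c_1e^(-6t) - 3c_2e^(-5t)

Coefficient matrix A = [[-2, 2], [-6, -9]].
Characteristic polynomial det(A - λI) = λ^2 + 11λ + 30 = 0.
Eigenvalues λ = -6, -5.
For λ=-6: (A-λI) row 1 is [4, 2], so an eigenvector is (1, -2).
For λ=-5: (A-λI) row 1 is [3, 2], so an eigenvector is (2, -3).
General solution: c_1e^(-6t)(1,-2) + c_2e^(-5t)(2,-3).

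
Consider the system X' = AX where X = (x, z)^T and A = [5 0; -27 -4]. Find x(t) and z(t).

Coefficient matrix A = [[5, 0], [-27, -4]].
Characteristic polynomial det(A - λI) = λ^2 - λ - 20 = 0.
Eigenvalues λ = -4, 5.
For λ=-4: (A-λI) row 1 is [9, 0], so an eigenvector is (0, -1).
For λ=5: (A-λI) row 2 is [-27, -9], so an eigenvector is (-1, 3).
General solution: c_1e^(-4t)(0,-1) + c_2e^(5t)(-1,3).

x(t) = -c_2e^(5t), z(t) = -c_1e^(-4t) + 3c_2e^(5t)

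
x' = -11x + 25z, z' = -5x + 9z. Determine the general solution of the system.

Coefficient matrix A = [[-11, 25], [-5, 9]].
Characteristic polynomial det(A - λI) = λ^2 + 2λ + 26 = 0.
Eigenvalues λ = -1 ± 5i (complex conjugate pair).
For λ=-1+5i: an eigenvector is (1,0) - i(-2,-1) = (1 + 2i, 0 + i).
A real fundamental pair from Re and Im of e^((-1+5i)t)v: X_1 = e^(-t)(cos(5t)·(1,0) + sin(5t)·(-2,-1)), X_2 = e^(-t)(sin(5t)·(1,0) - cos(5t)·(-2,-1)).
General solution: c_1X_1 + c_2X_2.

x(t) = -2c_1e^(-t)sin(5t) + c_1e^(-t)cos(5t) + c_2e^(-t)sin(5t) + 2c_2e^(-t)cos(5t), z(t) = -c_1e^(-t)sin(5t) + c_2e^(-t)cos(5t)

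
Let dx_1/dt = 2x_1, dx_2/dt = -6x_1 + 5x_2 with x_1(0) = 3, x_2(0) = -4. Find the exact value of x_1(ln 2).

A = [[2,0],[-6,5]]; eigenvalues λ = 2, 5.
Eigenvectors: (-1,-2) for λ=2, (0,1) for λ=5.
From the initial condition, c_1 = -3, c_2 = -10.
x_1(ln 2) = (-3)(2^2)(-1) + (-10)(2^5)(0) = 12.

12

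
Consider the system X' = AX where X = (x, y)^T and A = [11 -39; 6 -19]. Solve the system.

Coefficient matrix A = [[11, -39], [6, -19]].
Characteristic polynomial det(A - λI) = λ^2 + 8λ + 25 = 0.
Eigenvalues λ = -4 ± 3i (complex conjugate pair).
For λ=-4+3i: an eigenvector is (2,1) - i(-3,-1) = (2 + 3i, 1 + i).
A real fundamental pair from Re and Im of e^((-4+3i)t)v: X_1 = e^(-4t)(cos(3t)·(2,1) + sin(3t)·(-3,-1)), X_2 = e^(-4t)(sin(3t)·(2,1) - cos(3t)·(-3,-1)).
General solution: c_1X_1 + c_2X_2.

x(t) = -3c_1e^(-4t)sin(3t) + 2c_1e^(-4t)cos(3t) + 2c_2e^(-4t)sin(3t) + 3c_2e^(-4t)cos(3t), y(t) = -c_1e^(-4t)sin(3t) + c_1e^(-4t)cos(3t) + c_2e^(-4t)sin(3t) + c_2e^(-4t)cos(3t)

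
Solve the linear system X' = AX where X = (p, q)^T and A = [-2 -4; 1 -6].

Coefficient matrix A = [[-2, -4], [1, -6]].
Characteristic polynomial det(A - λI) = λ^2 + 8λ + 16 = 0.
Single eigenvalue λ = -4 with algebraic multiplicity 2.
Eigenvector v = (-2,-1); generalized eigenvector w with (A-λI)w=v is (-1,0).
General solution: e^(-4t)[c_1·v + c_2·(t·v + w)].

p(t) = -2c_1e^(-4t) - 2c_2te^(-4t) - c_2e^(-4t), q(t) = -c_1e^(-4t) - c_2te^(-4t)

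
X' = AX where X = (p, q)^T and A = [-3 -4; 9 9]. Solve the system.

Coefficient matrix A = [[-3, -4], [9, 9]].
Characteristic polynomial det(A - λI) = λ^2 - 6λ + 9 = 0.
Single eigenvalue λ = 3 with algebraic multiplicity 2.
Eigenvector v = (2,-3); generalized eigenvector w with (A-λI)w=v is (-1,1).
General solution: e^(3t)[c_1·v + c_2·(t·v + w)].

p(t) = 2c_1e^(3t) + 2c_2te^(3t) - c_2e^(3t), q(t) = -3c_1e^(3t) - 3c_2te^(3t) + c_2e^(3t)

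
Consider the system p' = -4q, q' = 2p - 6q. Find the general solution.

Coefficient matrix A = [[0, -4], [2, -6]].
Characteristic polynomial det(A - λI) = λ^2 + 6λ + 8 = 0.
Eigenvalues λ = -2, -4.
For λ=-2: (A-λI) row 1 is [2, -4], so an eigenvector is (2, 1).
For λ=-4: (A-λI) row 1 is [4, -4], so an eigenvector is (1, 1).
General solution: c_1e^(-2t)(2,1) + c_2e^(-4t)(1,1).

p(t) = 2c_1e^(-2t) + c_2e^(-4t), q(t) = c_1e^(-2t) + c_2e^(-4t)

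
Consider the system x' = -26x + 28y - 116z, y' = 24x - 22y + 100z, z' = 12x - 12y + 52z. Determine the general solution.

Coefficient matrix A = [[-26, 28, -116], [24, -22, 100], [12, -12, 52]].
det(A - λI) = 0 gives eigenvalues λ = 2, -2, 4.
For λ=2: eigenvector (1,1,0).
For λ=-2: eigenvector (5,-4,-2).
For λ=4: eigenvector (-2,2,1).
General solution: c_1e^(2t)(1,1,0) + c_2e^(-2t)(5,-4,-2) + c_3e^(4t)(-2,2,1).

x(t) = c_1e^(2t) + 5c_2e^(-2t) - 2c_3e^(4t), y(t) = c_1e^(2t) - 4c_2e^(-2t) + 2c_3e^(4t), z(t) = -2c_2e^(-2t) + c_3e^(4t)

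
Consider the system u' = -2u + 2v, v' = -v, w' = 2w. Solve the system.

Coefficient matrix A = [[-2, 2, 0], [0, -1, 0], [0, 0, 2]].
det(A - λI) = 0 gives eigenvalues λ = -1, -2, 2.
For λ=-1: eigenvector (2,1,0).
For λ=-2: eigenvector (-1,0,0).
For λ=2: eigenvector (0,0,1).
General solution: K_1e^(-t)(2,1,0) + K_2e^(-2t)(-1,0,0) + K_3e^(2t)(0,0,1).

u(t) = 2K_1e^(-t) - K_2e^(-2t), v(t) = K_1e^(-t), w(t) = K_3e^(2t)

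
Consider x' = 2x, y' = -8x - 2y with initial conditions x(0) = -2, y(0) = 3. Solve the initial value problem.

Coefficient matrix A = [[2, 0], [-8, -2]].
Characteristic polynomial det(A - λI) = λ^2 - 4 = 0.
Eigenvalues λ = -2, 2.
For λ=-2: (A-λI) row 1 is [4, 0], so an eigenvector is (0, 1).
For λ=2: (A-λI) row 2 is [-8, -4], so an eigenvector is (-1, 2).
General solution: C_1e^(-2t)(0,1) + C_2e^(2t)(-1,2).
Applying x(0)=-2, y(0)=3 gives C_1=-1, C_2=2.

x(t) = -2e^(2t), y(t) = 4e^(2t) - e^(-2t)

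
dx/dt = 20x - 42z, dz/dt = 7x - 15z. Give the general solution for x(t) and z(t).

x(t) = 3K_1e^(6t) + 2K_2e^(-t), z(t) = K_1e^(6t) + K_2e^(-t)

Coefficient matrix A = [[20, -42], [7, -15]].
Characteristic polynomial det(A - λI) = λ^2 - 5λ - 6 = 0.
Eigenvalues λ = 6, -1.
For λ=6: (A-λI) row 1 is [14, -42], so an eigenvector is (3, 1).
For λ=-1: (A-λI) row 1 is [21, -42], so an eigenvector is (2, 1).
General solution: K_1e^(6t)(3,1) + K_2e^(-t)(2,1).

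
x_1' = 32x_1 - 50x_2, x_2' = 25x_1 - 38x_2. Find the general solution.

Coefficient matrix A = [[32, -50], [25, -38]].
Characteristic polynomial det(A - λI) = λ^2 + 6λ + 34 = 0.
Eigenvalues λ = -3 ± 5i (complex conjugate pair).
For λ=-3+5i: an eigenvector is (3,2) - i(1,1) = (3 - i, 2 - i).
A real fundamental pair from Re and Im of e^((-3+5i)t)v: X_1 = e^(-3t)(cos(5t)·(3,2) + sin(5t)·(1,1)), X_2 = e^(-3t)(sin(5t)·(3,2) - cos(5t)·(1,1)).
General solution: c_1X_1 + c_2X_2.

x_1(t) = c_1e^(-3t)sin(5t) + 3c_1e^(-3t)cos(5t) + 3c_2e^(-3t)sin(5t) - c_2e^(-3t)cos(5t), x_2(t) = c_1e^(-3t)sin(5t) + 2c_1e^(-3t)cos(5t) + 2c_2e^(-3t)sin(5t) - c_2e^(-3t)cos(5t)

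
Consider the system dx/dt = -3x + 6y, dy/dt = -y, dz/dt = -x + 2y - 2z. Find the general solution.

x(t) = C_1e^(-3t) + 3C_2e^(-t), y(t) = C_2e^(-t), z(t) = C_1e^(-3t) - C_2e^(-t) + C_3e^(-2t)

Coefficient matrix A = [[-3, 6, 0], [0, -1, 0], [-1, 2, -2]].
det(A - λI) = 0 gives eigenvalues λ = -3, -1, -2.
For λ=-3: eigenvector (1,0,1).
For λ=-1: eigenvector (3,1,-1).
For λ=-2: eigenvector (0,0,1).
General solution: C_1e^(-3t)(1,0,1) + C_2e^(-t)(3,1,-1) + C_3e^(-2t)(0,0,1).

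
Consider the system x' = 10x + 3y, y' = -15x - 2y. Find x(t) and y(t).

Coefficient matrix A = [[10, 3], [-15, -2]].
Characteristic polynomial det(A - λI) = λ^2 - 8λ + 25 = 0.
Eigenvalues λ = 4 ± 3i (complex conjugate pair).
For λ=4+3i: an eigenvector is (0,-1) - i(-1,2) = (0 + i, -1 - 2i).
A real fundamental pair from Re and Im of e^((4+3i)t)v: X_1 = e^(4t)(cos(3t)·(0,-1) + sin(3t)·(-1,2)), X_2 = e^(4t)(sin(3t)·(0,-1) - cos(3t)·(-1,2)).
General solution: c_1X_1 + c_2X_2.

x(t) = -c_1e^(4t)sin(3t) + c_2e^(4t)cos(3t), y(t) = 2c_1e^(4t)sin(3t) - c_1e^(4t)cos(3t) - c_2e^(4t)sin(3t) - 2c_2e^(4t)cos(3t)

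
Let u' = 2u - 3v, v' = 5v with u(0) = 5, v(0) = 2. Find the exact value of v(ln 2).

64

A = [[2,-3],[0,5]]; eigenvalues λ = 2, 5.
Eigenvectors: (1,0) for λ=2, (-1,1) for λ=5.
From the initial condition, c_1 = 7, c_2 = 2.
v(ln 2) = (7)(2^2)(0) + (2)(2^5)(1) = 64.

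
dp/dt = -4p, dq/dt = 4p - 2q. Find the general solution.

Coefficient matrix A = [[-4, 0], [4, -2]].
Characteristic polynomial det(A - λI) = λ^2 + 6λ + 8 = 0.
Eigenvalues λ = -4, -2.
For λ=-4: (A-λI) row 2 is [4, 2], so an eigenvector is (1, -2).
For λ=-2: (A-λI) row 1 is [-2, 0], so an eigenvector is (0, 1).
General solution: K_1e^(-4t)(1,-2) + K_2e^(-2t)(0,1).

p(t) = K_1e^(-4t), q(t) = -2K_1e^(-4t) + K_2e^(-2t)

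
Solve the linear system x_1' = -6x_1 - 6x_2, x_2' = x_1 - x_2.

Coefficient matrix A = [[-6, -6], [1, -1]].
Characteristic polynomial det(A - λI) = λ^2 + 7λ + 12 = 0.
Eigenvalues λ = -3, -4.
For λ=-3: (A-λI) row 1 is [-3, -6], so an eigenvector is (2, -1).
For λ=-4: (A-λI) row 1 is [-2, -6], so an eigenvector is (3, -1).
General solution: K_1e^(-3t)(2,-1) + K_2e^(-4t)(3,-1).

x_1(t) = 2K_1e^(-3t) + 3K_2e^(-4t), x_2(t) = -K_1e^(-3t) - K_2e^(-4t)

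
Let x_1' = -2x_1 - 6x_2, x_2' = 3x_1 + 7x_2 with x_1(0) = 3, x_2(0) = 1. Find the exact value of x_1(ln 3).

A = [[-2,-6],[3,7]]; eigenvalues λ = 1, 4.
Eigenvectors: (2,-1) for λ=1, (-1,1) for λ=4.
From the initial condition, c_1 = 4, c_2 = 5.
x_1(ln 3) = (4)(3^1)(2) + (5)(3^4)(-1) = -381.

-381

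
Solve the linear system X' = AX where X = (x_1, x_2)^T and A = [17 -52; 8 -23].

x_1(t) = -2c_1e^(-3t)sin(4t) - 3c_1e^(-3t)cos(4t) - 3c_2e^(-3t)sin(4t) + 2c_2e^(-3t)cos(4t), x_2(t) = -c_1e^(-3t)sin(4t) - c_1e^(-3t)cos(4t) - c_2e^(-3t)sin(4t) + c_2e^(-3t)cos(4t)

Coefficient matrix A = [[17, -52], [8, -23]].
Characteristic polynomial det(A - λI) = λ^2 + 6λ + 25 = 0.
Eigenvalues λ = -3 ± 4i (complex conjugate pair).
For λ=-3+4i: an eigenvector is (-3,-1) - i(-2,-1) = (-3 + 2i, -1 + i).
A real fundamental pair from Re and Im of e^((-3+4i)t)v: X_1 = e^(-3t)(cos(4t)·(-3,-1) + sin(4t)·(-2,-1)), X_2 = e^(-3t)(sin(4t)·(-3,-1) - cos(4t)·(-2,-1)).
General solution: c_1X_1 + c_2X_2.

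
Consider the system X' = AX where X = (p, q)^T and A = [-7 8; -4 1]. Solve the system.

Coefficient matrix A = [[-7, 8], [-4, 1]].
Characteristic polynomial det(A - λI) = λ^2 + 6λ + 25 = 0.
Eigenvalues λ = -3 ± 4i (complex conjugate pair).
For λ=-3+4i: an eigenvector is (1,0) - i(-1,-1) = (1 + i, 0 + i).
A real fundamental pair from Re and Im of e^((-3+4i)t)v: X_1 = e^(-3t)(cos(4t)·(1,0) + sin(4t)·(-1,-1)), X_2 = e^(-3t)(sin(4t)·(1,0) - cos(4t)·(-1,-1)).
General solution: K_1X_1 + K_2X_2.

p(t) = -K_1e^(-3t)sin(4t) + K_1e^(-3t)cos(4t) + K_2e^(-3t)sin(4t) + K_2e^(-3t)cos(4t), q(t) = -K_1e^(-3t)sin(4t) + K_2e^(-3t)cos(4t)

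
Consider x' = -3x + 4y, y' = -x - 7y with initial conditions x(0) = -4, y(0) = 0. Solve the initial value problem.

Coefficient matrix A = [[-3, 4], [-1, -7]].
Characteristic polynomial det(A - λI) = λ^2 + 10λ + 25 = 0.
Single eigenvalue λ = -5 with algebraic multiplicity 2.
Eigenvector v = (-2,1); generalized eigenvector w with (A-λI)w=v is (-1,0).
General solution: e^(-5t)[C_1·v + C_2·(t·v + w)].
Applying x(0)=-4, y(0)=0 gives C_1=0, C_2=4.

x(t) = -8te^(-5t) - 4e^(-5t), y(t) = 4te^(-5t)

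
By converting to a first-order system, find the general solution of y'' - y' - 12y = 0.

Let x_1 = y, x_2 = y'. Then x_1' = x_2 and x_2' = 12x_1 + x_2.
A = [[0,1],[12,1]]; det(A-λI) = λ^2 - λ - 12.
Eigenvalues λ = 4, -3 with eigenvectors (1,4), (1,-3).

y(t) = C_1e^(4t) + C_2e^(-3t)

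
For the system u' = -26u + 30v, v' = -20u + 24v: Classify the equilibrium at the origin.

saddle

A = [[-26,30],[-20,24]]; det(A-λI) = λ^2 + 2λ - 24.
λ = -6, 4: opposite signs.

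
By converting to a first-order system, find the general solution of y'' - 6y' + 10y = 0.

y(t) = c_1e^(3t)cos(t) + c_2e^(3t)sin(t)

Let x_1 = y, x_2 = y'. Then x_1' = x_2 and x_2' = -10x_1 + 6x_2.
A = [[0,1],[-10,6]]; det(A-λI) = λ^2 - 6λ + 10.
Eigenvalues λ = 3 ± i.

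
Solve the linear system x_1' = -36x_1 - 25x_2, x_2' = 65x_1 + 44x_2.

Coefficient matrix A = [[-36, -25], [65, 44]].
Characteristic polynomial det(A - λI) = λ^2 - 8λ + 41 = 0.
Eigenvalues λ = 4 ± 5i (complex conjugate pair).
For λ=4+5i: an eigenvector is (1,-2) - i(2,-3) = (1 - 2i, -2 + 3i).
A real fundamental pair from Re and Im of e^((4+5i)t)v: X_1 = e^(4t)(cos(5t)·(1,-2) + sin(5t)·(2,-3)), X_2 = e^(4t)(sin(5t)·(1,-2) - cos(5t)·(2,-3)).
General solution: K_1X_1 + K_2X_2.

x_1(t) = 2K_1e^(4t)sin(5t) + K_1e^(4t)cos(5t) + K_2e^(4t)sin(5t) - 2K_2e^(4t)cos(5t), x_2(t) = -3K_1e^(4t)sin(5t) - 2K_1e^(4t)cos(5t) - 2K_2e^(4t)sin(5t) + 3K_2e^(4t)cos(5t)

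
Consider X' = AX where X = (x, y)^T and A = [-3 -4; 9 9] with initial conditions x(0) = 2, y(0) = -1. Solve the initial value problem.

x(t) = -8te^(3t) + 2e^(3t), y(t) = 12te^(3t) - e^(3t)

Coefficient matrix A = [[-3, -4], [9, 9]].
Characteristic polynomial det(A - λI) = λ^2 - 6λ + 9 = 0.
Single eigenvalue λ = 3 with algebraic multiplicity 2.
Eigenvector v = (-2,3); generalized eigenvector w with (A-λI)w=v is (-1,2).
General solution: e^(3t)[c_1·v + c_2·(t·v + w)].
Applying x(0)=2, y(0)=-1 gives c_1=-3, c_2=4.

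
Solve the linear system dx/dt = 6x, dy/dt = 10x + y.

x(t) = -C_2e^(6t), y(t) = -C_1e^(t) - 2C_2e^(6t)

Coefficient matrix A = [[6, 0], [10, 1]].
Characteristic polynomial det(A - λI) = λ^2 - 7λ + 6 = 0.
Eigenvalues λ = 1, 6.
For λ=1: (A-λI) row 1 is [5, 0], so an eigenvector is (0, -1).
For λ=6: (A-λI) row 2 is [10, -5], so an eigenvector is (-1, -2).
General solution: C_1e^(t)(0,-1) + C_2e^(6t)(-1,-2).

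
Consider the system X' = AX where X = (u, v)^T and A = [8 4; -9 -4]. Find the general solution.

u(t) = -2c_1e^(2t) - 2c_2te^(2t) + c_2e^(2t), v(t) = 3c_1e^(2t) + 3c_2te^(2t) - 2c_2e^(2t)

Coefficient matrix A = [[8, 4], [-9, -4]].
Characteristic polynomial det(A - λI) = λ^2 - 4λ + 4 = 0.
Single eigenvalue λ = 2 with algebraic multiplicity 2.
Eigenvector v = (-2,3); generalized eigenvector w with (A-λI)w=v is (1,-2).
General solution: e^(2t)[c_1·v + c_2·(t·v + w)].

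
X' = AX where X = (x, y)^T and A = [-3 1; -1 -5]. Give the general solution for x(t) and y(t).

Coefficient matrix A = [[-3, 1], [-1, -5]].
Characteristic polynomial det(A - λI) = λ^2 + 8λ + 16 = 0.
Single eigenvalue λ = -4 with algebraic multiplicity 2.
Eigenvector v = (1,-1); generalized eigenvector w with (A-λI)w=v is (2,-1).
General solution: e^(-4t)[C_1·v + C_2·(t·v + w)].

x(t) = C_1e^(-4t) + C_2te^(-4t) + 2C_2e^(-4t), y(t) = -C_1e^(-4t) - C_2te^(-4t) - C_2e^(-4t)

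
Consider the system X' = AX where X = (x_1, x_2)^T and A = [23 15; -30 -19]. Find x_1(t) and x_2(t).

Coefficient matrix A = [[23, 15], [-30, -19]].
Characteristic polynomial det(A - λI) = λ^2 - 4λ + 13 = 0.
Eigenvalues λ = 2 ± 3i (complex conjugate pair).
For λ=2+3i: an eigenvector is (-2,3) - i(1,-1) = (-2 - i, 3 + i).
A real fundamental pair from Re and Im of e^((2+3i)t)v: X_1 = e^(2t)(cos(3t)·(-2,3) + sin(3t)·(1,-1)), X_2 = e^(2t)(sin(3t)·(-2,3) - cos(3t)·(1,-1)).
General solution: c_1X_1 + c_2X_2.

x_1(t) = c_1e^(2t)sin(3t) - 2c_1e^(2t)cos(3t) - 2c_2e^(2t)sin(3t) - c_2e^(2t)cos(3t), x_2(t) = -c_1e^(2t)sin(3t) + 3c_1e^(2t)cos(3t) + 3c_2e^(2t)sin(3t) + c_2e^(2t)cos(3t)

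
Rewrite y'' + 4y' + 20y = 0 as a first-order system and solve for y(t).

y(t) = K_1e^(-2t)cos(4t) + K_2e^(-2t)sin(4t)

Let x_1 = y, x_2 = y'. Then x_1' = x_2 and x_2' = -20x_1 - 4x_2.
A = [[0,1],[-20,-4]]; det(A-λI) = λ^2 + 4λ + 20.
Eigenvalues λ = -2 ± 4i.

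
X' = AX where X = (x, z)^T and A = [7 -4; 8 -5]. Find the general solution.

Coefficient matrix A = [[7, -4], [8, -5]].
Characteristic polynomial det(A - λI) = λ^2 - 2λ - 3 = 0.
Eigenvalues λ = 3, -1.
For λ=3: (A-λI) row 1 is [4, -4], so an eigenvector is (-1, -1).
For λ=-1: (A-λI) row 1 is [8, -4], so an eigenvector is (1, 2).
General solution: c_1e^(3t)(-1,-1) + c_2e^(-t)(1,2).

x(t) = -c_1e^(3t) + c_2e^(-t), z(t) = -c_1e^(3t) + 2c_2e^(-t)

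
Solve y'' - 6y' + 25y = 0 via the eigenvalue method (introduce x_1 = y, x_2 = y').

Let x_1 = y, x_2 = y'. Then x_1' = x_2 and x_2' = -25x_1 + 6x_2.
A = [[0,1],[-25,6]]; det(A-λI) = λ^2 - 6λ + 25.
Eigenvalues λ = 3 ± 4i.

y(t) = c_1e^(3t)cos(4t) + c_2e^(3t)sin(4t)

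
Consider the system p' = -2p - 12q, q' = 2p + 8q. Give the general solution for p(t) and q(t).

p(t) = 2c_1e^(4t) - 3c_2e^(2t), q(t) = -c_1e^(4t) + c_2e^(2t)

Coefficient matrix A = [[-2, -12], [2, 8]].
Characteristic polynomial det(A - λI) = λ^2 - 6λ + 8 = 0.
Eigenvalues λ = 4, 2.
For λ=4: (A-λI) row 1 is [-6, -12], so an eigenvector is (2, -1).
For λ=2: (A-λI) row 1 is [-4, -12], so an eigenvector is (-3, 1).
General solution: c_1e^(4t)(2,-1) + c_2e^(2t)(-3,1).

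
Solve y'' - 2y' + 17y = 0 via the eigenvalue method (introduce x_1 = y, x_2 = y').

Let x_1 = y, x_2 = y'. Then x_1' = x_2 and x_2' = -17x_1 + 2x_2.
A = [[0,1],[-17,2]]; det(A-λI) = λ^2 - 2λ + 17.
Eigenvalues λ = 1 ± 4i.

y(t) = K_1e^(t)cos(4t) + K_2e^(t)sin(4t)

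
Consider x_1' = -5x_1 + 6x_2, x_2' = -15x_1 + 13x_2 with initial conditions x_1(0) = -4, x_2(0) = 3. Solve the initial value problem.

Coefficient matrix A = [[-5, 6], [-15, 13]].
Characteristic polynomial det(A - λI) = λ^2 - 8λ + 25 = 0.
Eigenvalues λ = 4 ± 3i (complex conjugate pair).
For λ=4+3i: an eigenvector is (1,1) - i(-1,-2) = (1 + i, 1 + 2i).
A real fundamental pair from Re and Im of e^((4+3i)t)v: X_1 = e^(4t)(cos(3t)·(1,1) + sin(3t)·(-1,-2)), X_2 = e^(4t)(sin(3t)·(1,1) - cos(3t)·(-1,-2)).
General solution: C_1X_1 + C_2X_2.
Applying x_1(0)=-4, x_2(0)=3 gives C_1=-11, C_2=7.

x_1(t) = 18e^(4t)sin(3t) - 4e^(4t)cos(3t), x_2(t) = 29e^(4t)sin(3t) + 3e^(4t)cos(3t)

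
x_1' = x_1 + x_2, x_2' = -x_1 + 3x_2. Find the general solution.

x_1(t) = c_1e^(2t) + c_2te^(2t) - 3c_2e^(2t), x_2(t) = c_1e^(2t) + c_2te^(2t) - 2c_2e^(2t)

Coefficient matrix A = [[1, 1], [-1, 3]].
Characteristic polynomial det(A - λI) = λ^2 - 4λ + 4 = 0.
Single eigenvalue λ = 2 with algebraic multiplicity 2.
Eigenvector v = (1,1); generalized eigenvector w with (A-λI)w=v is (-3,-2).
General solution: e^(2t)[c_1·v + c_2·(t·v + w)].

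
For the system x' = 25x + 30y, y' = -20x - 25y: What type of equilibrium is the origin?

saddle

A = [[25,30],[-20,-25]]; det(A-λI) = λ^2 - 25.
λ = -5, 5: opposite signs.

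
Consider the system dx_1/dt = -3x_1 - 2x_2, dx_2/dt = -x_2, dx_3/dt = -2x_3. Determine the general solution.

Coefficient matrix A = [[-3, -2, 0], [0, -1, 0], [0, 0, -2]].
det(A - λI) = 0 gives eigenvalues λ = -3, -1, -2.
For λ=-3: eigenvector (1,0,0).
For λ=-1: eigenvector (-1,1,0).
For λ=-2: eigenvector (0,0,1).
General solution: c_1e^(-3t)(1,0,0) + c_2e^(-t)(-1,1,0) + c_3e^(-2t)(0,0,1).

x_1(t) = c_1e^(-3t) - c_2e^(-t), x_2(t) = c_2e^(-t), x_3(t) = c_3e^(-2t)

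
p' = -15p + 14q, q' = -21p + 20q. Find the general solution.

p(t) = -K_1e^(-t) + 2K_2e^(6t), q(t) = -K_1e^(-t) + 3K_2e^(6t)

Coefficient matrix A = [[-15, 14], [-21, 20]].
Characteristic polynomial det(A - λI) = λ^2 - 5λ - 6 = 0.
Eigenvalues λ = -1, 6.
For λ=-1: (A-λI) row 1 is [-14, 14], so an eigenvector is (-1, -1).
For λ=6: (A-λI) row 1 is [-21, 14], so an eigenvector is (2, 3).
General solution: K_1e^(-t)(-1,-1) + K_2e^(6t)(2,3).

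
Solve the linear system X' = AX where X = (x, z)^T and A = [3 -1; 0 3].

x(t) = -c_1e^(3t) - c_2te^(3t) - 3c_2e^(3t), z(t) = c_2e^(3t)

Coefficient matrix A = [[3, -1], [0, 3]].
Characteristic polynomial det(A - λI) = λ^2 - 6λ + 9 = 0.
Single eigenvalue λ = 3 with algebraic multiplicity 2.
Eigenvector v = (-1,0); generalized eigenvector w with (A-λI)w=v is (-3,1).
General solution: e^(3t)[c_1·v + c_2·(t·v + w)].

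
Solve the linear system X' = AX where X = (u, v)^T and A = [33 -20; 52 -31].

Coefficient matrix A = [[33, -20], [52, -31]].
Characteristic polynomial det(A - λI) = λ^2 - 2λ + 17 = 0.
Eigenvalues λ = 1 ± 4i (complex conjugate pair).
For λ=1+4i: an eigenvector is (1,2) - i(-2,-3) = (1 + 2i, 2 + 3i).
A real fundamental pair from Re and Im of e^((1+4i)t)v: X_1 = e^(t)(cos(4t)·(1,2) + sin(4t)·(-2,-3)), X_2 = e^(t)(sin(4t)·(1,2) - cos(4t)·(-2,-3)).
General solution: c_1X_1 + c_2X_2.

u(t) = -2c_1e^(t)sin(4t) + c_1e^(t)cos(4t) + c_2e^(t)sin(4t) + 2c_2e^(t)cos(4t), v(t) = -3c_1e^(t)sin(4t) + 2c_1e^(t)cos(4t) + 2c_2e^(t)sin(4t) + 3c_2e^(t)cos(4t)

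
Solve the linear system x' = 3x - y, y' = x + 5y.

Coefficient matrix A = [[3, -1], [1, 5]].
Characteristic polynomial det(A - λI) = λ^2 - 8λ + 16 = 0.
Single eigenvalue λ = 4 with algebraic multiplicity 2.
Eigenvector v = (1,-1); generalized eigenvector w with (A-λI)w=v is (-1,0).
General solution: e^(4t)[K_1·v + K_2·(t·v + w)].

x(t) = K_1e^(4t) + K_2te^(4t) - K_2e^(4t), y(t) = -K_1e^(4t) - K_2te^(4t)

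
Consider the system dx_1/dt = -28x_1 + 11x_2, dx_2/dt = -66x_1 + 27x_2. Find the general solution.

Coefficient matrix A = [[-28, 11], [-66, 27]].
Characteristic polynomial det(A - λI) = λ^2 + λ - 30 = 0.
Eigenvalues λ = -6, 5.
For λ=-6: (A-λI) row 1 is [-22, 11], so an eigenvector is (1, 2).
For λ=5: (A-λI) row 1 is [-33, 11], so an eigenvector is (-1, -3).
General solution: C_1e^(-6t)(1,2) + C_2e^(5t)(-1,-3).

x_1(t) = C_1e^(-6t) - C_2e^(5t), x_2(t) = 2C_1e^(-6t) - 3C_2e^(5t)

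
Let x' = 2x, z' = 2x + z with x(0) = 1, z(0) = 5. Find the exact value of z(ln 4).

A = [[2,0],[2,1]]; eigenvalues λ = 1, 2.
Eigenvectors: (0,-1) for λ=1, (1,2) for λ=2.
From the initial condition, c_1 = -3, c_2 = 1.
z(ln 4) = (-3)(4^1)(-1) + (1)(4^2)(2) = 44.

44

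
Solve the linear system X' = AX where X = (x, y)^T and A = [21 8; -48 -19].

Coefficient matrix A = [[21, 8], [-48, -19]].
Characteristic polynomial det(A - λI) = λ^2 - 2λ - 15 = 0.
Eigenvalues λ = -3, 5.
For λ=-3: (A-λI) row 1 is [24, 8], so an eigenvector is (1, -3).
For λ=5: (A-λI) row 1 is [16, 8], so an eigenvector is (1, -2).
General solution: K_1e^(-3t)(1,-3) + K_2e^(5t)(1,-2).

x(t) = K_1e^(-3t) + K_2e^(5t), y(t) = -3K_1e^(-3t) - 2K_2e^(5t)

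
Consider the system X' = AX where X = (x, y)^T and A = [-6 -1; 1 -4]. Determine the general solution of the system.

x(t) = C_1e^(-5t) + C_2te^(-5t) - 2C_2e^(-5t), y(t) = -C_1e^(-5t) - C_2te^(-5t) + C_2e^(-5t)

Coefficient matrix A = [[-6, -1], [1, -4]].
Characteristic polynomial det(A - λI) = λ^2 + 10λ + 25 = 0.
Single eigenvalue λ = -5 with algebraic multiplicity 2.
Eigenvector v = (1,-1); generalized eigenvector w with (A-λI)w=v is (-2,1).
General solution: e^(-5t)[C_1·v + C_2·(t·v + w)].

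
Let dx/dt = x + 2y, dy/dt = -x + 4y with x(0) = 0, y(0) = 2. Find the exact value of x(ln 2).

16

A = [[1,2],[-1,4]]; eigenvalues λ = 3, 2.
Eigenvectors: (-1,-1) for λ=3, (2,1) for λ=2.
From the initial condition, c_1 = -4, c_2 = -2.
x(ln 2) = (-4)(2^3)(-1) + (-2)(2^2)(2) = 16.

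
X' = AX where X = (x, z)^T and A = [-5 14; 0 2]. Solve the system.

x(t) = c_1e^(-5t) - 2c_2e^(2t), z(t) = -c_2e^(2t)

Coefficient matrix A = [[-5, 14], [0, 2]].
Characteristic polynomial det(A - λI) = λ^2 + 3λ - 10 = 0.
Eigenvalues λ = -5, 2.
For λ=-5: (A-λI) row 1 is [0, 14], so an eigenvector is (1, 0).
For λ=2: (A-λI) row 1 is [-7, 14], so an eigenvector is (-2, -1).
General solution: c_1e^(-5t)(1,0) + c_2e^(2t)(-2,-1).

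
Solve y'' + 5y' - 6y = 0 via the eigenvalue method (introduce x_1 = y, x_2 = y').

y(t) = C_1e^(t) + C_2e^(-6t)

Let x_1 = y, x_2 = y'. Then x_1' = x_2 and x_2' = 6x_1 - 5x_2.
A = [[0,1],[6,-5]]; det(A-λI) = λ^2 + 5λ - 6.
Eigenvalues λ = 1, -6 with eigenvectors (1,1), (1,-6).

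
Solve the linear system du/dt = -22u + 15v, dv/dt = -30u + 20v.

Coefficient matrix A = [[-22, 15], [-30, 20]].
Characteristic polynomial det(A - λI) = λ^2 + 2λ + 10 = 0.
Eigenvalues λ = -1 ± 3i (complex conjugate pair).
For λ=-1+3i: an eigenvector is (-1,-1) - i(2,3) = (-1 - 2i, -1 - 3i).
A real fundamental pair from Re and Im of e^((-1+3i)t)v: X_1 = e^(-t)(cos(3t)·(-1,-1) + sin(3t)·(2,3)), X_2 = e^(-t)(sin(3t)·(-1,-1) - cos(3t)·(2,3)).
General solution: c_1X_1 + c_2X_2.

u(t) = 2c_1e^(-t)sin(3t) - c_1e^(-t)cos(3t) - c_2e^(-t)sin(3t) - 2c_2e^(-t)cos(3t), v(t) = 3c_1e^(-t)sin(3t) - c_1e^(-t)cos(3t) - c_2e^(-t)sin(3t) - 3c_2e^(-t)cos(3t)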